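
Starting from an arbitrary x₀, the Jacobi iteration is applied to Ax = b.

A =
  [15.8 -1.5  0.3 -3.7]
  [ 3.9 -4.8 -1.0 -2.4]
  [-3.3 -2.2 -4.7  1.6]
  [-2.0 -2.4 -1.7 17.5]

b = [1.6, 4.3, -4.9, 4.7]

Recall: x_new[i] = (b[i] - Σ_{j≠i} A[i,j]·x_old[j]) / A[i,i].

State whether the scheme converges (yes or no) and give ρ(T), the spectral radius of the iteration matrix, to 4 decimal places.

Split A = D + L + U, D = diag(15.8, -4.8, -4.7, 17.5).
Jacobi: T = -D⁻¹(L+U), T[1,3] = -(-2.4)/(-4.8) = -0.5000; T[1,1] = 0.
  T[0,:] = [+0.0000  +0.0949  -0.0190  +0.2342]
  T[1,:] = [+0.8125  +0.0000  -0.2083  -0.5000]
  T[2,:] = [-0.7021  -0.4681  +0.0000  +0.3404]
  T[3,:] = [+0.1143  +0.1371  +0.0971  +0.0000]
|eigenvalues of T|: 0.4780, 0.3480, 0.3480, 0.1202.
spectral radius ρ = 0.4780; 0.4780 < 1, so it converges for any x₀.

yes, ρ = 0.4780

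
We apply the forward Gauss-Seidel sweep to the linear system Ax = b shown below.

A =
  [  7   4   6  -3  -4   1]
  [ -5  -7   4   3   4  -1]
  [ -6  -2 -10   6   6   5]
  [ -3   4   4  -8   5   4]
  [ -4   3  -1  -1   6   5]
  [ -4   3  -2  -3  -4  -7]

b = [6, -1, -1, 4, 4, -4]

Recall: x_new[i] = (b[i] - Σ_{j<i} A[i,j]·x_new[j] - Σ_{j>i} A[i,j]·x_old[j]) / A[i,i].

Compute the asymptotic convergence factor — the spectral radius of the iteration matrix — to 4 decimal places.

Diagonal D = diag(7, -7, -10, -8, 6, -7); L, U strict lower/upper.
T_GS = -(D+L)⁻¹U: row 0 first, T[0,4] = -(-4)/(7) = +0.5714; later rows by forward substitution.
  T[0,:] = [+0.0000 -0.5714 -0.8571 +0.4286 +0.5714 -0.1429]
  T[1,:] = [+0.0000 +0.4082 +1.1837 +0.1224 +0.1633 -0.0408]
  T[2,:] = [+0.0000 +0.2612 +0.2776 +0.3184 +0.2245 +0.5939]
  T[3,:] = [+0.0000 +0.5490 +1.0520 +0.0597 +0.6046 +0.8301]
  T[4,:] = [+0.0000 -0.4500 -0.9417 +0.2875 +0.4375 -0.6708]
  T[5,:] = [+0.0000 +0.4487 +1.0050 -0.4733 -0.8298 -0.0780]
|eigenvalues of T|: 1.4367, 0.8152, 0.5379, 0.5379, 0.1721, 0.0000.
spectral radius ρ = 1.4367; 1.4367 > 1: divergent.

1.4367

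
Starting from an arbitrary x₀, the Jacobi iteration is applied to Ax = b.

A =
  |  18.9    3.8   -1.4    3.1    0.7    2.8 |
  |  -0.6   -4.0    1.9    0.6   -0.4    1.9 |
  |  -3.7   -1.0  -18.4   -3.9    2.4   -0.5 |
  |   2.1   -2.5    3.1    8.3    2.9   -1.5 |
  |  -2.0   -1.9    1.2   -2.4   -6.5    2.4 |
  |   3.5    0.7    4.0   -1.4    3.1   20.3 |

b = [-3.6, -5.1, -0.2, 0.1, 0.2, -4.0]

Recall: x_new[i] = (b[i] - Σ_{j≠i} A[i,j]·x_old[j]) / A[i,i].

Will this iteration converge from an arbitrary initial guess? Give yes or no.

yes

Diagonal D = diag(18.9, -4, -18.4, 8.3, -6.5, 20.3); L, U strict lower/upper.
Jacobi: T = -D⁻¹(L+U), T[1,2] = -(1.9)/(-4) = +0.4750; T[1,1] = 0.
  T[0,:] = [+0.0000, -0.2011, +0.0741, -0.1640, -0.0370, -0.1481]
  T[1,:] = [-0.1500, +0.0000, +0.4750, +0.1500, -0.1000, +0.4750]
  T[2,:] = [-0.2011, -0.0543, +0.0000, -0.2120, +0.1304, -0.0272]
  T[3,:] = [-0.2530, +0.3012, -0.3735, +0.0000, -0.3494, +0.1807]
  T[4,:] = [-0.3077, -0.2923, +0.1846, -0.3692, +0.0000, +0.3692]
  T[5,:] = [-0.1724, -0.0345, -0.1970, +0.0690, -0.1527, +0.0000]
|eigenvalues of T|: 0.6282, 0.4204, 0.3386, 0.3386, 0.2352, 0.2352.
ρ = 0.6282; 0.6282 < 1: convergent.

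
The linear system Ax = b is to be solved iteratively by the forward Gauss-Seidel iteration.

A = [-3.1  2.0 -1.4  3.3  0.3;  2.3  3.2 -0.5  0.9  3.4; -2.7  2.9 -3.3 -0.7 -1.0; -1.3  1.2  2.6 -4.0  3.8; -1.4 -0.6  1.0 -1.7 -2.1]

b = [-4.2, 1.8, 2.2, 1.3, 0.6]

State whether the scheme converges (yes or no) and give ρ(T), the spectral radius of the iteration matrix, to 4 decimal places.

no, ρ = 1.5679

Write A = D+L+U with D = diag(-3.1, 3.2, -3.3, -4, -2.1).
T_GS = -(D+L)⁻¹U: row 0 first, T[0,2] = -(-1.4)/(-3.1) = -0.4516; later rows by forward substitution.
  T[0,:] = [+0.0000  +0.6452  -0.4516  +1.0645  +0.0968]
  T[1,:] = [+0.0000  -0.4637  +0.4808  -1.0464  -1.1321]
  T[2,:] = [+0.0000  -0.9354  +0.7921  -2.0026  -1.3770]
  T[3,:] = [+0.0000  -0.9568  +0.8059  -1.9616  -0.3161]
  T[4,:] = [+0.0000  +0.0315  -0.1115  +0.2236  -0.1409]
|λ(T)| sorted: 1.5679, 0.3810, 0.2615, 0.0867, 0.0000.
spectral radius ρ = 1.5679; 1.5679 > 1 ⇒ diverges.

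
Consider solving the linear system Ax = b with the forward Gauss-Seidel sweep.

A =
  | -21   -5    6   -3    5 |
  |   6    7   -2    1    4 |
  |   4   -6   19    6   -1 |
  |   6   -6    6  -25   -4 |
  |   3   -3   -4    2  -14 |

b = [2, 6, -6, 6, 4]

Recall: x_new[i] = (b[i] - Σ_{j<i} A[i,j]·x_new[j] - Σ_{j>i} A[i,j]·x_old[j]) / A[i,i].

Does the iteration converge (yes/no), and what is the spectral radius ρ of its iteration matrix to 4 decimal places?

Diagonal D = diag(-21, 7, 19, -25, -14); L, U strict lower/upper.
GS T = -(D+L)⁻¹U: row 0 first, T[0,4] = -(5)/(-21) = +0.2381; later rows by forward substitution.
  T[0,:] = [+0.0000, -0.2381, +0.2857, -0.1429, +0.2381]
  T[1,:] = [+0.0000, +0.2041, +0.0408, -0.0204, -0.7755]
  T[2,:] = [+0.0000, +0.1146, -0.0473, -0.2922, -0.2424]
  T[3,:] = [+0.0000, -0.0786, +0.0474, -0.0995, +0.0251]
  T[4,:] = [+0.0000, -0.1387, +0.0728, +0.0430, +0.2900]
|roots of det(T-λI)|: 0.5547, 0.1815, 0.1815, 0.0403, 0.0000.
ρ(T) = max|λ| = 0.5547; 0.5547 < 1: convergent.

yes, ρ = 0.5547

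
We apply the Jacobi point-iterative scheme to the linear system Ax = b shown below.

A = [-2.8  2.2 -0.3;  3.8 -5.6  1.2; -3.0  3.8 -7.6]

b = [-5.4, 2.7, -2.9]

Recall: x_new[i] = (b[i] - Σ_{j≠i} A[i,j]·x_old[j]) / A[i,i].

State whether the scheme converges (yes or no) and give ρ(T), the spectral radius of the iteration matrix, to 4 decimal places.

yes, ρ = 0.8931

A = D + L + U where D = diag(-2.8, -5.6, -7.6).
T_J = -D⁻¹(L+U): T[2,0] = -(-3)/(-7.6) = -0.3947; T[2,2] = 0.
  T[0,:] = [+0.0000, +0.7857, -0.1071]
  T[1,:] = [+0.6786, +0.0000, +0.2143]
  T[2,:] = [-0.3947, +0.5000, +0.0000]
|λ(T)| sorted: 0.8931, 0.7369, 0.1562.
ρ(T) = max|λ| = 0.8931; 0.8931 < 1 ⇒ converges.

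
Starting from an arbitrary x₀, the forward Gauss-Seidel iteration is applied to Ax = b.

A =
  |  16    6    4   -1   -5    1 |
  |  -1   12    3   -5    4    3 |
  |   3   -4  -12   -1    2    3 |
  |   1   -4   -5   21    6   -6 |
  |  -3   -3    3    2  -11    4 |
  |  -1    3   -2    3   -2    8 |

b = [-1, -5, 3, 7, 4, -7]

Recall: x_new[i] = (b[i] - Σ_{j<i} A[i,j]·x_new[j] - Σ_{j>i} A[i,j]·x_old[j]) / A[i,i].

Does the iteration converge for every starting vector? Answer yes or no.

Diagonal D = diag(16, 12, -12, 21, -11, 8); L, U strict lower/upper.
T_GS = -(D+L)⁻¹U: row 0 first, T[0,1] = -(6)/(16) = -0.3750; later rows by forward substitution.
  T[0,:] = [+0.0000  -0.3750  -0.2500  +0.0625  +0.3125  -0.0625]
  T[1,:] = [+0.0000  -0.0312  -0.2708  +0.4219  -0.3073  -0.2552]
  T[2,:] = [+0.0000  -0.0833  +0.0278  -0.2083  +0.3472  +0.3194]
  T[3,:] = [+0.0000  -0.0079  -0.0331  +0.0278  -0.2765  +0.3161]
  T[4,:] = [+0.0000  +0.0866  +0.1436  -0.1839  +0.0430  +0.5949]
  T[5,:] = [+0.0000  -0.0314  +0.1256  -0.2589  +0.3555  +0.1979]
|λ(T)| sorted: 0.7093, 0.3479, 0.1229, 0.1229, 0.0272, 0.0000.
spectral radius ρ = 0.7093; 0.7093 < 1, so it converges for any x₀.

yes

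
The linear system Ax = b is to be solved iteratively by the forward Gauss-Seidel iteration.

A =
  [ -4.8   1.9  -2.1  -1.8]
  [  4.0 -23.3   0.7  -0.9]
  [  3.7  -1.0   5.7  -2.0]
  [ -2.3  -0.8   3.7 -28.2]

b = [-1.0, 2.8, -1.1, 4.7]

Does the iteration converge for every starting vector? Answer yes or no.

Diagonal D = diag(-4.8, -23.3, 5.7, -28.2); L, U strict lower/upper.
Gauss-Seidel: T = -(D+L)⁻¹U, row 0 first, T[0,2] = -(-2.1)/(-4.8) = -0.4375; later rows by forward substitution.
  T[0,:] = [+0.0000  +0.3958  -0.4375  -0.3750]
  T[1,:] = [+0.0000  +0.0680  -0.0451  -0.1030]
  T[2,:] = [+0.0000  -0.2450  +0.2761  +0.5762]
  T[3,:] = [+0.0000  -0.0664  +0.0732  +0.1091]
eigenvalue magnitudes: 0.4597, 0.0307, 0.0241, 0.0000.
ρ = 0.4597; 0.4597 < 1 ⇒ converges.

yes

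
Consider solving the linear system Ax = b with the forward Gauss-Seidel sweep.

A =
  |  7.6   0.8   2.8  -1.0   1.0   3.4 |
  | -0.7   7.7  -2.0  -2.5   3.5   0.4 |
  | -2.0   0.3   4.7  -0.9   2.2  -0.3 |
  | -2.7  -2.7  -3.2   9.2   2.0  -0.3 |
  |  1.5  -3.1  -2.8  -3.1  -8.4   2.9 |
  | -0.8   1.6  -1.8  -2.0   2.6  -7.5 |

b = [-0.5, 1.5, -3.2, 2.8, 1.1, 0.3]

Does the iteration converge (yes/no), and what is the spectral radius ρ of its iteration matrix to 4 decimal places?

yes, ρ = 0.9341

Let D = diag(7.6, 7.7, 4.7, 9.2, -8.4, -7.5); L, U the strict triangles.
Gauss-Seidel: T = -(D+L)⁻¹U, row 0 first, T[0,3] = -(-1)/(7.6) = +0.1316; later rows by forward substitution.
  T[0,:] = [+0.0000  -0.1053  -0.3684  +0.1316  -0.1316  -0.4474]
  T[1,:] = [+0.0000  -0.0096  +0.2262  +0.3366  -0.4665  -0.0926]
  T[2,:] = [+0.0000  -0.0442  -0.1712  +0.2260  -0.4943  -0.1206]
  T[3,:] = [+0.0000  -0.0491  -0.1013  +0.2160  -0.5648  -0.1678]
  T[4,:] = [+0.0000  +0.0176  -0.0548  -0.2558  +0.5219  +0.4017]
  T[5,:] = [+0.0000  +0.0390  +0.1367  -0.1427  +0.3647  +0.2409]
eigenvalue magnitudes: 0.9341, 0.2038, 0.1385, 0.0399, 0.0399, 0.0000.
ρ(T) = max|λ| = 0.9341; 0.9341 < 1, so it converges for any x₀.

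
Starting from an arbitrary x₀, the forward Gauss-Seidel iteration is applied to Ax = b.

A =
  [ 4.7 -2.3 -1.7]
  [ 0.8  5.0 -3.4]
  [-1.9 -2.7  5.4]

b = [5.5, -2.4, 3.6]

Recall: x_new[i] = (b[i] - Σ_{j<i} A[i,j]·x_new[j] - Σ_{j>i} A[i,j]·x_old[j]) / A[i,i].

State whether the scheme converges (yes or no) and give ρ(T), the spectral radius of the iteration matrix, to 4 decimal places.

Let D = diag(4.7, 5, 5.4); L, U the strict triangles.
T_GS = -(D+L)⁻¹U: row 0 first, T[0,1] = -(-2.3)/(4.7) = +0.4894; later rows by forward substitution.
  T[0,:] = [+0.0000  +0.4894  +0.3617]
  T[1,:] = [+0.0000  -0.0783  +0.6221]
  T[2,:] = [+0.0000  +0.1330  +0.4383]
moduli |λ_i(T)| = 0.5667, 0.2066, 0.0000.
spectral radius ρ = 0.5667; 0.5667 < 1: convergent.

yes, ρ = 0.5667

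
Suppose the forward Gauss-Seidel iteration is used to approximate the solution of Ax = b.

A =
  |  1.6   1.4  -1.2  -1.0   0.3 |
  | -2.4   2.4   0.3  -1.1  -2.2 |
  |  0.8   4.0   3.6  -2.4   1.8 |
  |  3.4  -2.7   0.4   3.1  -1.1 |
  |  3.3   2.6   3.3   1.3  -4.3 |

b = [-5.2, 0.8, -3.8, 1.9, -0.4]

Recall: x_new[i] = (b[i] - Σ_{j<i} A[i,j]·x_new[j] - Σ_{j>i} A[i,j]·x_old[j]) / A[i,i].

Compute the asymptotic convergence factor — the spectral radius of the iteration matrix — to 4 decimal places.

1.5847

Write A = D+L+U with D = diag(1.6, 2.4, 3.6, 3.1, -4.3).
T_GS = -(D+L)⁻¹U: row 0 first, T[0,4] = -(0.3)/(1.6) = -0.1875; later rows by forward substitution.
  T[0,:] = [+0.0000 -0.8750 +0.7500 +0.6250 -0.1875]
  T[1,:] = [+0.0000 -0.8750 +0.6250 +1.0833 +0.7292]
  T[2,:] = [+0.0000 +1.1667 -0.8611 -0.6759 -1.2685]
  T[3,:] = [+0.0000 +0.0470 -0.1671 +0.3453 +1.3592]
  T[4,:] = [+0.0000 -0.2910 +0.2421 +0.7203 -0.2656]
eigenvalue magnitudes: 1.5847, 1.0013, 0.9428, 0.0133, 0.0000.
ρ = 1.5847; 1.5847 > 1: divergent.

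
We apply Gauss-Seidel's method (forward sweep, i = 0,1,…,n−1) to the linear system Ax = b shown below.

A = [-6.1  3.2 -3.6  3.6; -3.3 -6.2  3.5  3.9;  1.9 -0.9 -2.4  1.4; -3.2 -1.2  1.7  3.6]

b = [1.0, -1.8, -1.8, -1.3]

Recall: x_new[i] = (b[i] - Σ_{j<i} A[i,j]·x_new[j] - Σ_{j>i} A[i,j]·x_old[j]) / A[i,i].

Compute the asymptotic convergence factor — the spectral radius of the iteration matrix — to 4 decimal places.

A = D + L + U where D = diag(-6.1, -6.2, -2.4, 3.6).
GS T = -(D+L)⁻¹U: row 0 first, T[0,1] = -(3.2)/(-6.1) = +0.5246; later rows by forward substitution.
  T[0,:] = [+0.0000, +0.5246, -0.5902, +0.5902]
  T[1,:] = [+0.0000, -0.2792, +0.8786, +0.3149]
  T[2,:] = [+0.0000, +0.5200, -0.7967, +0.9325]
  T[3,:] = [+0.0000, +0.1277, +0.1445, +0.1892]
|roots of det(T-λI)|: 1.2734, 0.5908, 0.2041, 0.0000.
spectral radius ρ = 1.2734; 1.2734 > 1: divergent.

1.2734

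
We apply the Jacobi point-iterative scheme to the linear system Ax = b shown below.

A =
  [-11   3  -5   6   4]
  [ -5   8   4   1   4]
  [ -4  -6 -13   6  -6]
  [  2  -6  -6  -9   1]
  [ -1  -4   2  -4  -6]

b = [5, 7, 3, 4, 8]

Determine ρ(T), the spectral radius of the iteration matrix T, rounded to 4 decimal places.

A = D + L + U where D = diag(-11, 8, -13, -9, -6).
Jacobi: T = -D⁻¹(L+U), T[3,4] = -(1)/(-9) = +0.1111; T[3,3] = 0.
  T[0,:] = [+0.0000 +0.2727 -0.4545 +0.5455 +0.3636]
  T[1,:] = [+0.6250 +0.0000 -0.5000 -0.1250 -0.5000]
  T[2,:] = [-0.3077 -0.4615 +0.0000 +0.4615 -0.4615]
  T[3,:] = [+0.2222 -0.6667 -0.6667 +0.0000 +0.1111]
  T[4,:] = [-0.1667 -0.6667 +0.3333 -0.6667 +0.0000]
|eigenvalues of T|: 1.1404, 0.7311, 0.7311, 0.6750, 0.0589.
ρ = 1.1404; 1.1404 > 1 ⇒ diverges.

1.1404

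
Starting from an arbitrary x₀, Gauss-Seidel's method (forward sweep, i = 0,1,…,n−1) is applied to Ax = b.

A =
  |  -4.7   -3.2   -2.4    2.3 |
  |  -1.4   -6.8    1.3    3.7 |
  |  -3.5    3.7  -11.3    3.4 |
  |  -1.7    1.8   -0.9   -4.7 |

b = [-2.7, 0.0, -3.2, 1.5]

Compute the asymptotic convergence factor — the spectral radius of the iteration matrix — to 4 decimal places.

0.7113

A = D + L + U where D = diag(-4.7, -6.8, -11.3, -4.7).
GS T = -(D+L)⁻¹U: row 0 first, T[0,3] = -(2.3)/(-4.7) = +0.4894; later rows by forward substitution.
  T[0,:] = [+0.0000, -0.6809, -0.5106, +0.4894]
  T[1,:] = [+0.0000, +0.1402, +0.2963, +0.4434]
  T[2,:] = [+0.0000, +0.2568, +0.2552, +0.2945]
  T[3,:] = [+0.0000, +0.2508, +0.2493, -0.0636]
|eigenvalues of T|: 0.7113, 0.3167, 0.0629, 0.0000.
ρ = 0.7113; 0.7113 < 1 ⇒ converges.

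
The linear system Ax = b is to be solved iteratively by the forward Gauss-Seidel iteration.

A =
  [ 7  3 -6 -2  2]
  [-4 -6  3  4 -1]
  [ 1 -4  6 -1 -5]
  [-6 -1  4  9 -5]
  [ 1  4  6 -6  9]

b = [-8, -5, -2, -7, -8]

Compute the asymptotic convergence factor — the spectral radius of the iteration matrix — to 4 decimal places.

Split A = D + L + U, D = diag(7, -6, 6, 9, 9).
T_GS = -(D+L)⁻¹U: row 0 first, T[0,2] = -(-6)/(7) = +0.8571; later rows by forward substitution.
  T[0,:] = [+0.0000 -0.4286 +0.8571 +0.2857 -0.2857]
  T[1,:] = [+0.0000 +0.2857 -0.0714 +0.4762 +0.0238]
  T[2,:] = [+0.0000 +0.2619 -0.1905 +0.4365 +0.8968]
  T[3,:] = [+0.0000 -0.3704 +0.6481 +0.0494 -0.0309]
  T[4,:] = [+0.0000 -0.5009 +0.4956 -0.5015 -0.5973]
moduli |λ_i(T)| = 1.2290, 0.5264, 0.5264, 0.0065, 0.0000.
ρ(T) = max|λ| = 1.2290; 1.2290 > 1: divergent.

1.2290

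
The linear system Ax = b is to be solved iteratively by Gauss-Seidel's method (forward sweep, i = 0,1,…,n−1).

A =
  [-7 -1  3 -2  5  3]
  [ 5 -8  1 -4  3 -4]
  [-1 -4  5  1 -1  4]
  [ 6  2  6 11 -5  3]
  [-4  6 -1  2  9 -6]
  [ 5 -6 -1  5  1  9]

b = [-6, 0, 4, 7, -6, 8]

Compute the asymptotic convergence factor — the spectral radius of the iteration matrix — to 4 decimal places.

1.2187

Let D = diag(-7, -8, 5, 11, 9, 9); L, U the strict triangles.
T_GS = -(D+L)⁻¹U: row 0 first, T[0,1] = -(-1)/(-7) = -0.1429; later rows by forward substitution.
  T[0,:] = [+0.0000 -0.1429 +0.4286 -0.2857 +0.7143 +0.4286]
  T[1,:] = [+0.0000 -0.0893 +0.3929 -0.6786 +0.8214 -0.2321]
  T[2,:] = [+0.0000 -0.1000 +0.4000 -0.8000 +1.0000 -0.9000]
  T[3,:] = [+0.0000 +0.1487 -0.5234 +0.7156 -0.6299 +0.0266]
  T[4,:] = [+0.0000 -0.0481 +0.0893 +0.0775 +0.0209 +0.9060]
  T[5,:] = [+0.0000 -0.0685 +0.3491 -0.7887 +0.6095 -0.6083]
|λ(T)| sorted: 1.2187, 0.7995, 0.1575, 0.1575, 0.0249, 0.0000.
spectral radius ρ = 1.2187; 1.2187 > 1: divergent.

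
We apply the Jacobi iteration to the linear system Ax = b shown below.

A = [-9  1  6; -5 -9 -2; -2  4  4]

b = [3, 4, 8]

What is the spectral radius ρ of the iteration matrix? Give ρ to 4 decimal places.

Split A = D + L + U, D = diag(-9, -9, 4).
T_J = -D⁻¹(L+U): T[0,2] = -(6)/(-9) = +0.6667; T[0,0] = 0.
  T[0,:] = [+0.0000 +0.1111 +0.6667]
  T[1,:] = [-0.5556 +0.0000 -0.2222]
  T[2,:] = [+0.5000 -1.0000 +0.0000]
moduli |λ_i(T)| = 0.9361, 0.6184, 0.6184.
spectral radius ρ = 0.9361; 0.9361 < 1 ⇒ converges.

0.9361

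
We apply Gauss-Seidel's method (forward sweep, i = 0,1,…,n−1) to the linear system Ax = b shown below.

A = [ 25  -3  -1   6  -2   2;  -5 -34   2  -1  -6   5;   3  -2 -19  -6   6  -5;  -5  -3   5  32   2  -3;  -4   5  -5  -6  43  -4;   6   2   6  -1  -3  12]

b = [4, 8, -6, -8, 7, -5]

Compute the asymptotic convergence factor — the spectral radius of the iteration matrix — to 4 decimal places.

Diagonal D = diag(25, -34, -19, 32, 43, 12); L, U strict lower/upper.
GS T = -(D+L)⁻¹U: row 0 first, T[0,5] = -(2)/(25) = -0.0800; later rows by forward substitution.
  T[0,:] = [+0.0000  +0.1200  +0.0400  -0.2400  +0.0800  -0.0800]
  T[1,:] = [+0.0000  -0.0176  +0.0529  +0.0059  -0.1882  +0.1588]
  T[2,:] = [+0.0000  +0.0208  +0.0007  -0.3543  +0.3482  -0.2925]
  T[3,:] = [+0.0000  +0.0138  +0.0111  +0.0184  -0.1221  +0.1418]
  T[4,:] = [+0.0000  +0.0176  -0.0008  -0.0616  +0.0528  +0.0529]
  T[5,:] = [+0.0000  -0.0619  -0.0285  +0.2823  -0.1797  +0.1848]
|λ(T)| sorted: 0.2994, 0.0882, 0.0811, 0.0811, 0.0373, 0.0000.
ρ = 0.2994; 0.2994 < 1 ⇒ converges.

0.2994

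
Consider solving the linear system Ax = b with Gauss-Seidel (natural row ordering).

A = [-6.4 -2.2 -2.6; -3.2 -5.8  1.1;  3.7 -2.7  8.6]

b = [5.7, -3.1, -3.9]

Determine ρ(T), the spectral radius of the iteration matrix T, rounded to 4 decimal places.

0.5457

Split A = D + L + U, D = diag(-6.4, -5.8, 8.6).
GS T = -(D+L)⁻¹U: row 0 first, T[0,2] = -(-2.6)/(-6.4) = -0.4062; later rows by forward substitution.
  T[0,:] = [+0.0000  -0.3438  -0.4062]
  T[1,:] = [+0.0000  +0.1897  +0.4138]
  T[2,:] = [+0.0000  +0.2074  +0.3047]
eigenvalue magnitudes: 0.5457, 0.0514, 0.0000.
ρ(T) = max|λ| = 0.5457; 0.5457 < 1, so it converges for any x₀.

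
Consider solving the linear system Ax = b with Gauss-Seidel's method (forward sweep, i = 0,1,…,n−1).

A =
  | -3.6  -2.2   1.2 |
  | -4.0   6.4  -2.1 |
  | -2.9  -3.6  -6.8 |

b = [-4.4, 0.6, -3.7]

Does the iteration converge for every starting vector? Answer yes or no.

A = D + L + U where D = diag(-3.6, 6.4, -6.8).
T_GS = -(D+L)⁻¹U: row 0 first, T[0,2] = -(1.2)/(-3.6) = +0.3333; later rows by forward substitution.
  T[0,:] = [+0.0000 -0.6111 +0.3333]
  T[1,:] = [+0.0000 -0.3819 +0.5365]
  T[2,:] = [+0.0000 +0.4628 -0.4262]
|λ(T)| sorted: 0.9028, 0.0947, 0.0000.
ρ(T) = max|λ| = 0.9028; 0.9028 < 1: convergent.

yes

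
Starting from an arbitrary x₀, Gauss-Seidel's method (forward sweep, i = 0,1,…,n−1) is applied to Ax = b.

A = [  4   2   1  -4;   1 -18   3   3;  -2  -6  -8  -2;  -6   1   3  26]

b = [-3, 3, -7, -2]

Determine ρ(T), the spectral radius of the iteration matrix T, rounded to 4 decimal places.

Let D = diag(4, -18, -8, 26); L, U the strict triangles.
Gauss-Seidel: T = -(D+L)⁻¹U, row 0 first, T[0,2] = -(1)/(4) = -0.2500; later rows by forward substitution.
  T[0,:] = [+0.0000 -0.5000 -0.2500 +1.0000]
  T[1,:] = [+0.0000 -0.0278 +0.1528 +0.2222]
  T[2,:] = [+0.0000 +0.1458 -0.0521 -0.6667]
  T[3,:] = [+0.0000 -0.1311 -0.0576 +0.2991]
|roots of det(T-λI)|: 0.3895, 0.1111, 0.1111, 0.0000.
ρ = 0.3895; 0.3895 < 1 ⇒ converges.

0.3895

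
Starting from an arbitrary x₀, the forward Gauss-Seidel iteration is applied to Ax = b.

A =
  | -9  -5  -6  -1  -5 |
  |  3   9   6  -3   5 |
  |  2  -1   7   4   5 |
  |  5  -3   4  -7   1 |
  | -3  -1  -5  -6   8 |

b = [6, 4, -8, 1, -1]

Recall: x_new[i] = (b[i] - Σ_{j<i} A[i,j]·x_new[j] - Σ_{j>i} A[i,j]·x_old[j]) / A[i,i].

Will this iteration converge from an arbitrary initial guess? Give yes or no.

Split A = D + L + U, D = diag(-9, 9, 7, -7, 8).
T_GS = -(D+L)⁻¹U: row 0 first, T[0,1] = -(-5)/(-9) = -0.5556; later rows by forward substitution.
  T[0,:] = [+0.0000, -0.5556, -0.6667, -0.1111, -0.5556]
  T[1,:] = [+0.0000, +0.1852, -0.4444, +0.3704, -0.3704]
  T[2,:] = [+0.0000, +0.1852, +0.1270, -0.4868, -0.6085]
  T[3,:] = [+0.0000, -0.3704, -0.2132, -0.5163, -0.4429]
  T[4,:] = [+0.0000, -0.3472, -0.3861, -0.6868, -0.9671]
|eigenvalues of T|: 1.6163, 0.4908, 0.4908, 0.0291, 0.0000.
ρ(T) = max|λ| = 1.6163; 1.6163 > 1 ⇒ diverges.

no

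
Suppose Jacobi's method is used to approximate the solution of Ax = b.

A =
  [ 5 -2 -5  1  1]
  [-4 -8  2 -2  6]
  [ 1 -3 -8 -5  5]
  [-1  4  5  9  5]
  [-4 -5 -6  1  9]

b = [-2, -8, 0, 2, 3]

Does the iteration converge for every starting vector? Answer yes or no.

Write A = D+L+U with D = diag(5, -8, -8, 9, 9).
T_J = -D⁻¹(L+U): T[3,2] = -(5)/(9) = -0.5556; T[3,3] = 0.
  T[0,:] = [+0.0000 +0.4000 +1.0000 -0.2000 -0.2000]
  T[1,:] = [-0.5000 +0.0000 +0.2500 -0.2500 +0.7500]
  T[2,:] = [+0.1250 -0.3750 +0.0000 -0.6250 +0.6250]
  T[3,:] = [+0.1111 -0.4444 -0.5556 +0.0000 -0.5556]
  T[4,:] = [+0.4444 +0.5556 +0.6667 -0.1111 +0.0000]
|eigenvalues of T|: 1.3155, 0.8075, 0.8075, 0.2149, 0.1808.
ρ = 1.3155; 1.3155 > 1 ⇒ diverges.

no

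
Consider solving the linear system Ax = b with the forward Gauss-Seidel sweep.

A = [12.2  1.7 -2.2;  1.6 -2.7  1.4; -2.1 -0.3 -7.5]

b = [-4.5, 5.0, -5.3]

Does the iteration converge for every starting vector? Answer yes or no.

yes

Diagonal D = diag(12.2, -2.7, -7.5); L, U strict lower/upper.
Gauss-Seidel: T = -(D+L)⁻¹U, row 0 first, T[0,2] = -(-2.2)/(12.2) = +0.1803; later rows by forward substitution.
  T[0,:] = [+0.0000, -0.1393, +0.1803]
  T[1,:] = [+0.0000, -0.0826, +0.6254]
  T[2,:] = [+0.0000, +0.0423, -0.0755]
eigenvalue magnitudes: 0.2418, 0.0837, 0.0000.
ρ = 0.2418; 0.2418 < 1: convergent.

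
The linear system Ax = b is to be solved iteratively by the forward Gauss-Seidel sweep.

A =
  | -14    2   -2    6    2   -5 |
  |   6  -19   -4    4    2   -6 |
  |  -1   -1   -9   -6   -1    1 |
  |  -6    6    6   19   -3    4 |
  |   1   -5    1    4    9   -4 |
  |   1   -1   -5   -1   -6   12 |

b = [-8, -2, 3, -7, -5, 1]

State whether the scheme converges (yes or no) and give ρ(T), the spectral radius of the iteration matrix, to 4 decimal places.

Diagonal D = diag(-14, -19, -9, 19, 9, 12); L, U strict lower/upper.
T_GS = -(D+L)⁻¹U: row 0 first, T[0,4] = -(2)/(-14) = +0.1429; later rows by forward substitution.
  T[0,:] = [+0.0000  +0.1429  -0.1429  +0.4286  +0.1429  -0.3571]
  T[1,:] = [+0.0000  +0.0451  -0.2556  +0.3459  +0.1504  -0.4286]
  T[2,:] = [+0.0000  -0.0209  +0.0443  -0.7527  -0.1437  +0.1984]
  T[3,:] = [+0.0000  +0.0375  +0.0216  +0.2638  +0.2009  -0.2506]
  T[4,:] = [+0.0000  -0.0051  -0.1407  +0.1109  -0.0057  +0.3354]
  T[5,:] = [+0.0000  -0.0163  -0.0595  -0.2431  -0.0453  +0.2235]
eigenvalue magnitudes: 0.5273, 0.1762, 0.1154, 0.1154, 0.0947, 0.0000.
ρ(T) = max|λ| = 0.5273; 0.5273 < 1: convergent.

yes, ρ = 0.5273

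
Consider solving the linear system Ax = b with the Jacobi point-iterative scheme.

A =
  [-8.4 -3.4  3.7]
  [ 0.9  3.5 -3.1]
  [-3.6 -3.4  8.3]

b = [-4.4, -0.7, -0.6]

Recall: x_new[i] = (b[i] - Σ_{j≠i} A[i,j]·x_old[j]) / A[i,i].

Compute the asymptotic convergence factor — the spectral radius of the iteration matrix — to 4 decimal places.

A = D + L + U where D = diag(-8.4, 3.5, 8.3).
Jacobi: T = -D⁻¹(L+U), T[2,1] = -(-3.4)/(8.3) = +0.4096; T[2,2] = 0.
  T[0,:] = [+0.0000, -0.4048, +0.4405]
  T[1,:] = [-0.2571, +0.0000, +0.8857]
  T[2,:] = [+0.4337, +0.4096, +0.0000]
|roots of det(T-λI)|: 0.9348, 0.5176, 0.4173.
ρ(T) = max|λ| = 0.9348; 0.9348 < 1, so it converges for any x₀.

0.9348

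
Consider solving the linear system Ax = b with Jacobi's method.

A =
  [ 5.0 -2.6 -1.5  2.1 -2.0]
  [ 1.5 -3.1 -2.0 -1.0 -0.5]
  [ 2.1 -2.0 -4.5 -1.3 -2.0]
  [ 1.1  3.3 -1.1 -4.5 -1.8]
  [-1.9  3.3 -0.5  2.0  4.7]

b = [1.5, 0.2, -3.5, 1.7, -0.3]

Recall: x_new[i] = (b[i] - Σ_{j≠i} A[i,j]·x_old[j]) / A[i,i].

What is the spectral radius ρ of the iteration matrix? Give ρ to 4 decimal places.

1.2315

Diagonal D = diag(5, -3.1, -4.5, -4.5, 4.7); L, U strict lower/upper.
Jacobi: T = -D⁻¹(L+U), T[4,0] = -(-1.9)/(4.7) = +0.4043; T[4,4] = 0.
  T[0,:] = [+0.0000 +0.5200 +0.3000 -0.4200 +0.4000]
  T[1,:] = [+0.4839 +0.0000 -0.6452 -0.3226 -0.1613]
  T[2,:] = [+0.4667 -0.4444 +0.0000 -0.2889 -0.4444]
  T[3,:] = [+0.2444 +0.7333 -0.2444 +0.0000 -0.4000]
  T[4,:] = [+0.4043 -0.7021 +0.1064 -0.4255 +0.0000]
|roots of det(T-λI)|: 1.2315, 0.6568, 0.6568, 0.2095, 0.2095.
spectral radius ρ = 1.2315; 1.2315 > 1 ⇒ diverges.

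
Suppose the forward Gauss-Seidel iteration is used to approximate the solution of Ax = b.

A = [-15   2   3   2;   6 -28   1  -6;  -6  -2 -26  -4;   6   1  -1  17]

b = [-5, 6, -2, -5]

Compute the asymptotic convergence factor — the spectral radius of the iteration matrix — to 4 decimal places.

Let D = diag(-15, -28, -26, 17); L, U the strict triangles.
GS T = -(D+L)⁻¹U: row 0 first, T[0,1] = -(2)/(-15) = +0.1333; later rows by forward substitution.
  T[0,:] = [+0.0000  +0.1333  +0.2000  +0.1333]
  T[1,:] = [+0.0000  +0.0286  +0.0786  -0.1857]
  T[2,:] = [+0.0000  -0.0330  -0.0522  -0.1703]
  T[3,:] = [+0.0000  -0.0507  -0.0783  -0.0462]
moduli |λ_i(T)| = 0.1774, 0.1198, 0.0122, 0.0000.
ρ(T) = max|λ| = 0.1774; 0.1774 < 1 ⇒ converges.

0.1774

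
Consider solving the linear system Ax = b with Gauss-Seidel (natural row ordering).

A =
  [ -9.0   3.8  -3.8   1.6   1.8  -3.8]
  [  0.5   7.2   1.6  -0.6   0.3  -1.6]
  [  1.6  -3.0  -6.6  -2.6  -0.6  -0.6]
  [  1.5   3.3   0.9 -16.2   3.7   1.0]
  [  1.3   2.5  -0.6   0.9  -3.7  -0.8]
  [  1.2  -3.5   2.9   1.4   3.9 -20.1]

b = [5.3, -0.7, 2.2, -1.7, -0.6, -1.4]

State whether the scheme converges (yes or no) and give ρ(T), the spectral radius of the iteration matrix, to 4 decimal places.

Write A = D+L+U with D = diag(-9, 7.2, -6.6, -16.2, -3.7, -20.1).
GS T = -(D+L)⁻¹U: row 0 first, T[0,3] = -(1.6)/(-9) = +0.1778; later rows by forward substitution.
  T[0,:] = [+0.0000  +0.4222  -0.4222  +0.1778  +0.2000  -0.4222]
  T[1,:] = [+0.0000  -0.0293  -0.1929  +0.0710  -0.0556  +0.2515]
  T[2,:] = [+0.0000  +0.1157  -0.0147  -0.3831  -0.0172  -0.3076]
  T[3,:] = [+0.0000  +0.0395  -0.0792  +0.0096  +0.2346  +0.0568]
  T[4,:] = [+0.0000  +0.1194  -0.2956  +0.1749  +0.0926  -0.1309]
  T[5,:] = [+0.0000  +0.0729  -0.0566  -0.0224  +0.0534  -0.1348]
|roots of det(T-λI)|: 0.4401, 0.3050, 0.3050, 0.1410, 0.0189, 0.0000.
ρ(T) = max|λ| = 0.4401; 0.4401 < 1 ⇒ converges.

yes, ρ = 0.4401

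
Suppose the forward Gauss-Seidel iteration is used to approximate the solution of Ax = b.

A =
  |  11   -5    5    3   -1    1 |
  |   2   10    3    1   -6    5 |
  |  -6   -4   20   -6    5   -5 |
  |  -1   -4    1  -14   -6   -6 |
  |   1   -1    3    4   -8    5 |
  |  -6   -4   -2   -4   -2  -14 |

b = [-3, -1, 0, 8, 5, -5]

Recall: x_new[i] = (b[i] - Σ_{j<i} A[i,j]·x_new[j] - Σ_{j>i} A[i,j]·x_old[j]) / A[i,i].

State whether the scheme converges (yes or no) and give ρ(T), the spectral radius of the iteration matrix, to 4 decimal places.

yes, ρ = 0.7451

Let D = diag(11, 10, 20, -14, -8, -14); L, U the strict triangles.
GS T = -(D+L)⁻¹U: row 0 first, T[0,5] = -(1)/(11) = -0.0909; later rows by forward substitution.
  T[0,:] = [+0.0000 +0.4545 -0.4545 -0.2727 +0.0909 -0.0909]
  T[1,:] = [+0.0000 -0.0909 -0.2091 -0.0455 +0.5818 -0.4818]
  T[2,:] = [+0.0000 +0.1182 -0.1782 +0.2091 -0.1064 +0.1264]
  T[3,:] = [+0.0000 +0.0019 +0.0795 +0.0474 -0.6089 -0.2754]
  T[4,:] = [+0.0000 +0.1135 -0.0578 +0.0737 -0.4057 +0.5836]
  T[5,:] = [+0.0000 -0.2025 +0.2655 +0.0759 +0.0419 +0.1539]
|eigenvalues of T|: 0.7451, 0.4271, 0.4271, 0.1859, 0.1859, 0.0000.
ρ(T) = max|λ| = 0.7451; 0.7451 < 1, so it converges for any x₀.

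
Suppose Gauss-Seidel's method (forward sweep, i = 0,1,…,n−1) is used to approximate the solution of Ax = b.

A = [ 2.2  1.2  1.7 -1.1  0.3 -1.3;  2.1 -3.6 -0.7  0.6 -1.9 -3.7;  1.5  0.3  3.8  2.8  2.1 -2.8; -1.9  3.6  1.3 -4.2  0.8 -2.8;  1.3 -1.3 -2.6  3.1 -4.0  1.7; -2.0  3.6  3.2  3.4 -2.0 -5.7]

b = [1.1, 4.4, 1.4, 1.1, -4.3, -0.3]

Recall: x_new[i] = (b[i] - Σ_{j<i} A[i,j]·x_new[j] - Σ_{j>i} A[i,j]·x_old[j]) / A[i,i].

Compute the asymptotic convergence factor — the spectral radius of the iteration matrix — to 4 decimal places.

1.5912

Let D = diag(2.2, -3.6, 3.8, -4.2, -4, -5.7); L, U the strict triangles.
GS T = -(D+L)⁻¹U: row 0 first, T[0,1] = -(1.2)/(2.2) = -0.5455; later rows by forward substitution.
  T[0,:] = [+0.0000, -0.5455, -0.7727, +0.5000, -0.1364, +0.5909]
  T[1,:] = [+0.0000, -0.3182, -0.6452, +0.4583, -0.6073, -0.6831]
  T[2,:] = [+0.0000, +0.2404, +0.3560, -0.9704, -0.4509, +0.5575]
  T[3,:] = [+0.0000, +0.0484, -0.0933, -0.1337, -0.4079, -1.3469]
  T[4,:] = [+0.0000, -0.1926, -0.3451, +0.5407, +0.1300, -0.5672]
  T[5,:] = [+0.0000, +0.2219, +0.1289, -0.7002, -0.8778, -0.9302]
moduli |λ_i(T)| = 1.5912, 1.1041, 0.3502, 0.0601, 0.0601, 0.0000.
spectral radius ρ = 1.5912; 1.5912 > 1, so it fails to converge.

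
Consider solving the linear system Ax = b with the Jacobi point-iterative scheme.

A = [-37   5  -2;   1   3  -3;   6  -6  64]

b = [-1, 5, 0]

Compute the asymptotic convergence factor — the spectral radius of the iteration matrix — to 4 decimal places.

A = D + L + U where D = diag(-37, 3, 64).
Jacobi: T = -D⁻¹(L+U), T[0,1] = -(5)/(-37) = +0.1351; T[0,0] = 0.
  T[0,:] = [+0.0000  +0.1351  -0.0541]
  T[1,:] = [-0.3333  +0.0000  +1.0000]
  T[2,:] = [-0.0938  +0.0938  +0.0000]
|λ(T)| sorted: 0.3005, 0.1911, 0.1911.
spectral radius ρ = 0.3005; 0.3005 < 1 ⇒ converges.

0.3005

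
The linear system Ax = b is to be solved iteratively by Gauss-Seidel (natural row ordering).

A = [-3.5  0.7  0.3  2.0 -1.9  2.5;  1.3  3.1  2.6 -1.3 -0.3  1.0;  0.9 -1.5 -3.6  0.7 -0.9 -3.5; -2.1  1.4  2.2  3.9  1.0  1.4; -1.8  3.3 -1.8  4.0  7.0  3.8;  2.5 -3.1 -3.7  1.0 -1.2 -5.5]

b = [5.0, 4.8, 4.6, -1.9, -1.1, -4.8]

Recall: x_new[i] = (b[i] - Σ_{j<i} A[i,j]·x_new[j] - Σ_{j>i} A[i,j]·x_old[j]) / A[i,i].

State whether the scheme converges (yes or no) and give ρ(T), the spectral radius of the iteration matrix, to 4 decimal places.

A = D + L + U where D = diag(-3.5, 3.1, -3.6, 3.9, 7, -5.5).
GS T = -(D+L)⁻¹U: row 0 first, T[0,5] = -(2.5)/(-3.5) = +0.7143; later rows by forward substitution.
  T[0,:] = [+0.0000, +0.2000, +0.0857, +0.5714, -0.5429, +0.7143]
  T[1,:] = [+0.0000, -0.0839, -0.8747, +0.1797, +0.3244, -0.6221]
  T[2,:] = [+0.0000, +0.0849, +0.3859, +0.2624, -0.5209, -0.5344]
  T[3,:] = [+0.0000, +0.0899, +0.1425, +0.0951, -0.3713, +0.5504]
  T[4,:] = [+0.0000, +0.0615, +0.4522, +0.0753, -0.2143, -0.5179]
  T[5,:] = [+0.0000, +0.0840, +0.1996, -0.0172, -0.1000, +1.2479]
|eigenvalues of T|: 1.2043, 0.5112, 0.5112, 0.0962, 0.0682, 0.0000.
spectral radius ρ = 1.2043; 1.2043 > 1 ⇒ diverges.

no, ρ = 1.2043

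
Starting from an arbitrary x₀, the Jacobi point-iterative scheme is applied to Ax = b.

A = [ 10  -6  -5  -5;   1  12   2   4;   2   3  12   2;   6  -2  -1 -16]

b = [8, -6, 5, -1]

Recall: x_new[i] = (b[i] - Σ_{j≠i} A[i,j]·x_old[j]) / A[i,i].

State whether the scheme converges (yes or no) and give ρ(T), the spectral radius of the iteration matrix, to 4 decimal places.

yes, ρ = 0.5687

Let D = diag(10, 12, 12, -16); L, U the strict triangles.
Jacobi T = -D⁻¹(L+U): T[3,2] = -(-1)/(-16) = -0.0625; T[3,3] = 0.
  T[0,:] = [+0.0000 +0.6000 +0.5000 +0.5000]
  T[1,:] = [-0.0833 +0.0000 -0.1667 -0.3333]
  T[2,:] = [-0.1667 -0.2500 +0.0000 -0.1667]
  T[3,:] = [+0.3750 -0.1250 -0.0625 +0.0000]
eigenvalue magnitudes: 0.5687, 0.3126, 0.3126, 0.2289.
ρ(T) = max|λ| = 0.5687; 0.5687 < 1 ⇒ converges.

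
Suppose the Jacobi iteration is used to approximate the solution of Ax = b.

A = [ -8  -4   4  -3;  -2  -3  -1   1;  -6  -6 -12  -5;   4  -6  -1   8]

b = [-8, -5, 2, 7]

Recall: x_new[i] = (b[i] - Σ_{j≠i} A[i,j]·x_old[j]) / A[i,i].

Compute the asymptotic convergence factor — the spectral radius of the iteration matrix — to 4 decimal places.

1.1291

Diagonal D = diag(-8, -3, -12, 8); L, U strict lower/upper.
T_J = -D⁻¹(L+U): T[1,3] = -(1)/(-3) = +0.3333; T[1,1] = 0.
  T[0,:] = [+0.0000  -0.5000  +0.5000  -0.3750]
  T[1,:] = [-0.6667  +0.0000  -0.3333  +0.3333]
  T[2,:] = [-0.5000  -0.5000  +0.0000  -0.4167]
  T[3,:] = [-0.5000  +0.7500  +0.1250  +0.0000]
moduli |λ_i(T)| = 1.1291, 0.5729, 0.5729, 0.4779.
spectral radius ρ = 1.1291; 1.1291 > 1, so it fails to converge.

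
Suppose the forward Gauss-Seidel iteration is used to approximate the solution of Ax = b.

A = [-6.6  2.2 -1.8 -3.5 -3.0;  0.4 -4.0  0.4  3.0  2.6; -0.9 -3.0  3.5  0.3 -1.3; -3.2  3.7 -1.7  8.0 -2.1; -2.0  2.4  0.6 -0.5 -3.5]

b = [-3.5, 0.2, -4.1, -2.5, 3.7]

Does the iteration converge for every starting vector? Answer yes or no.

Split A = D + L + U, D = diag(-6.6, -4, 3.5, 8, -3.5).
GS T = -(D+L)⁻¹U: row 0 first, T[0,1] = -(2.2)/(-6.6) = +0.3333; later rows by forward substitution.
  T[0,:] = [+0.0000, +0.3333, -0.2727, -0.5303, -0.4545]
  T[1,:] = [+0.0000, +0.0333, +0.0727, +0.6970, +0.6045]
  T[2,:] = [+0.0000, +0.1143, -0.0078, +0.3753, +0.7727]
  T[3,:] = [+0.0000, +0.1422, -0.1444, -0.4547, -0.0347]
  T[4,:] = [+0.0000, -0.1683, +0.2250, +0.9103, +0.8117]
|roots of det(T-λI)|: 0.8552, 0.5627, 0.0787, 0.0113, 0.0000.
ρ(T) = max|λ| = 0.8552; 0.8552 < 1, so it converges for any x₀.

yes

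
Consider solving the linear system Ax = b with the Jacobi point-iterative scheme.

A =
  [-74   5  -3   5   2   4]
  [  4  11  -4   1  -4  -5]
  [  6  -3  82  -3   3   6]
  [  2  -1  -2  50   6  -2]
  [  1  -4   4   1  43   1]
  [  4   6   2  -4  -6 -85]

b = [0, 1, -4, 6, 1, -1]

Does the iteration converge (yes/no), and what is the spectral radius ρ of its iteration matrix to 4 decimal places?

yes, ρ = 0.3157

A = D + L + U where D = diag(-74, 11, 82, 50, 43, -85).
Jacobi T = -D⁻¹(L+U): T[1,0] = -(4)/(11) = -0.3636; T[1,1] = 0.
  T[0,:] = [+0.0000  +0.0676  -0.0405  +0.0676  +0.0270  +0.0541]
  T[1,:] = [-0.3636  +0.0000  +0.3636  -0.0909  +0.3636  +0.4545]
  T[2,:] = [-0.0732  +0.0366  +0.0000  +0.0366  -0.0366  -0.0732]
  T[3,:] = [-0.0400  +0.0200  +0.0400  +0.0000  -0.1200  +0.0400]
  T[4,:] = [-0.0233  +0.0930  -0.0930  -0.0233  +0.0000  -0.0233]
  T[5,:] = [+0.0471  +0.0706  +0.0235  -0.0471  -0.0706  +0.0000]
eigenvalue magnitudes: 0.3157, 0.1579, 0.1521, 0.1521, 0.1006, 0.1006.
spectral radius ρ = 0.3157; 0.3157 < 1, so it converges for any x₀.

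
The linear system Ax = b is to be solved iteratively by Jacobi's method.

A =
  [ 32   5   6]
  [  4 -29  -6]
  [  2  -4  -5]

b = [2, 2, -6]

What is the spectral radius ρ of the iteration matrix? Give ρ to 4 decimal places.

0.3931

Write A = D+L+U with D = diag(32, -29, -5).
T_J = -D⁻¹(L+U): T[2,0] = -(2)/(-5) = +0.4000; T[2,2] = 0.
  T[0,:] = [+0.0000  -0.1562  -0.1875]
  T[1,:] = [+0.1379  +0.0000  -0.2069]
  T[2,:] = [+0.4000  -0.8000  +0.0000]
moduli |λ_i(T)| = 0.3931, 0.2925, 0.2925.
ρ = 0.3931; 0.3931 < 1, so it converges for any x₀.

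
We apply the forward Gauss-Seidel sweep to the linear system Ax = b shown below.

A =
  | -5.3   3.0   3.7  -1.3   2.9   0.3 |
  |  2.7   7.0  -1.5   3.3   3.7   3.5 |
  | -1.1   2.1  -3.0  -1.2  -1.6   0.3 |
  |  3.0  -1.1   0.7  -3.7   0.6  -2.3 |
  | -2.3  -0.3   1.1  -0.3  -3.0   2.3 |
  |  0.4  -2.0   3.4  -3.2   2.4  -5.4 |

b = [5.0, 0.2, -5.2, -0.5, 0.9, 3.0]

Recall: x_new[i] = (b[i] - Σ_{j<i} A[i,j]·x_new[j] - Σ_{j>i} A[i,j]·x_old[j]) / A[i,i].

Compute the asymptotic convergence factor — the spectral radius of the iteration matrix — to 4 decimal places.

1.4196

Diagonal D = diag(-5.3, 7, -3, -3.7, -3, -5.4); L, U strict lower/upper.
Gauss-Seidel: T = -(D+L)⁻¹U, row 0 first, T[0,1] = -(3)/(-5.3) = +0.5660; later rows by forward substitution.
  T[0,:] = [+0.0000  +0.5660  +0.6981  -0.2453  +0.5472  +0.0566]
  T[1,:] = [+0.0000  -0.2183  -0.0550  -0.3768  -0.7396  -0.5218]
  T[2,:] = [+0.0000  -0.3604  -0.2945  -0.5738  -1.2517  -0.2860]
  T[3,:] = [+0.0000  +0.4557  +0.5267  -0.1954  +0.5889  -0.4747]
  T[4,:] = [+0.0000  -0.5898  -0.6904  +0.0349  -0.8634  +0.7180]
  T[5,:] = [+0.0000  -0.6363  -0.7323  -0.1086  -1.2063  +0.6178]
|eigenvalues of T|: 1.4196, 0.6438, 0.2253, 0.0759, 0.0286, 0.0000.
ρ = 1.4196; 1.4196 > 1: divergent.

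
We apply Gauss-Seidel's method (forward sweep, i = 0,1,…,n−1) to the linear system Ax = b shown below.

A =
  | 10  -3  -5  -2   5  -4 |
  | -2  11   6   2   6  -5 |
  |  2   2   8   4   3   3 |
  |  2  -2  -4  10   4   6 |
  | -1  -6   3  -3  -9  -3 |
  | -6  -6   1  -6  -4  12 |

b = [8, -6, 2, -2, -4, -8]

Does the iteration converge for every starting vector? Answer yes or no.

Split A = D + L + U, D = diag(10, 11, 8, 10, -9, 12).
GS T = -(D+L)⁻¹U: row 0 first, T[0,5] = -(-4)/(10) = +0.4000; later rows by forward substitution.
  T[0,:] = [+0.0000  +0.3000  +0.5000  +0.2000  -0.5000  +0.4000]
  T[1,:] = [+0.0000  +0.0545  -0.4545  -0.1455  -0.6364  +0.5273]
  T[2,:] = [+0.0000  -0.0886  -0.0114  -0.5136  -0.0909  -0.6068]
  T[3,:] = [+0.0000  -0.0845  -0.1955  -0.2745  -0.4636  -0.8173]
  T[4,:] = [+0.0000  -0.0711  +0.3088  -0.0049  +0.6040  -0.6591]
  T[5,:] = [+0.0000  +0.1187  +0.0289  -0.0688  -0.5911  -0.1141]
eigenvalue magnitudes: 1.1334, 0.6686, 0.6686, 0.2348, 0.0459, 0.0000.
ρ = 1.1334; 1.1334 > 1: divergent.

no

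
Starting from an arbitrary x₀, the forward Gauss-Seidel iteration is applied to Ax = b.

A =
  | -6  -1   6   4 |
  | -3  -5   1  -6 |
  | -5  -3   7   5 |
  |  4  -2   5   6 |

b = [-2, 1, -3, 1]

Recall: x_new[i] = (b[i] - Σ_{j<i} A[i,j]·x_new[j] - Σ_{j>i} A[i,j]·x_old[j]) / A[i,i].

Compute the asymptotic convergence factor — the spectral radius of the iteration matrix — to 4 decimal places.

A = D + L + U where D = diag(-6, -5, 7, 6).
GS T = -(D+L)⁻¹U: row 0 first, T[0,3] = -(4)/(-6) = +0.6667; later rows by forward substitution.
  T[0,:] = [+0.0000, -0.1667, +1.0000, +0.6667]
  T[1,:] = [+0.0000, +0.1000, -0.4000, -1.6000]
  T[2,:] = [+0.0000, -0.0762, +0.5429, -0.9238]
  T[3,:] = [+0.0000, +0.2079, -1.2524, -0.2079]
|λ(T)| sorted: 1.2014, 0.7834, 0.0169, 0.0000.
ρ = 1.2014; 1.2014 > 1, so it fails to converge.

1.2014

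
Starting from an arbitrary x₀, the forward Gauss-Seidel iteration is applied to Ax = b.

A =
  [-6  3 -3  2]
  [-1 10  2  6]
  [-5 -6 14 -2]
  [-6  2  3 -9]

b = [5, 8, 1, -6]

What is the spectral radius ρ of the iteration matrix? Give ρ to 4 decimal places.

0.6044

A = D + L + U where D = diag(-6, 10, 14, -9).
T_GS = -(D+L)⁻¹U: row 0 first, T[0,2] = -(-3)/(-6) = -0.5000; later rows by forward substitution.
  T[0,:] = [+0.0000  +0.5000  -0.5000  +0.3333]
  T[1,:] = [+0.0000  +0.0500  -0.2500  -0.5667]
  T[2,:] = [+0.0000  +0.2000  -0.2857  +0.0190]
  T[3,:] = [+0.0000  -0.2556  +0.1825  -0.3418]
|roots of det(T-λI)|: 0.6044, 0.1397, 0.1128, 0.0000.
spectral radius ρ = 0.6044; 0.6044 < 1 ⇒ converges.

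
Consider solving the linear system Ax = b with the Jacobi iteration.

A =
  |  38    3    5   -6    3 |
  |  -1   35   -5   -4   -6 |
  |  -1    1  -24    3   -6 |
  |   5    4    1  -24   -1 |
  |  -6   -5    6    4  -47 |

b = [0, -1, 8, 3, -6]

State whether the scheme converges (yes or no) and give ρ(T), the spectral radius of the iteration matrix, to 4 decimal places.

A = D + L + U where D = diag(38, 35, -24, -24, -47).
Jacobi: T = -D⁻¹(L+U), T[3,0] = -(5)/(-24) = +0.2083; T[3,3] = 0.
  T[0,:] = [+0.0000  -0.0789  -0.1316  +0.1579  -0.0789]
  T[1,:] = [+0.0286  +0.0000  +0.1429  +0.1143  +0.1714]
  T[2,:] = [-0.0417  +0.0417  +0.0000  +0.1250  -0.2500]
  T[3,:] = [+0.2083  +0.1667  +0.0417  +0.0000  -0.0417]
  T[4,:] = [-0.1277  -0.1064  +0.1277  +0.0851  +0.0000]
|roots of det(T-λI)|: 0.2168, 0.1795, 0.1795, 0.1644, 0.1574.
spectral radius ρ = 0.2168; 0.2168 < 1, so it converges for any x₀.

yes, ρ = 0.2168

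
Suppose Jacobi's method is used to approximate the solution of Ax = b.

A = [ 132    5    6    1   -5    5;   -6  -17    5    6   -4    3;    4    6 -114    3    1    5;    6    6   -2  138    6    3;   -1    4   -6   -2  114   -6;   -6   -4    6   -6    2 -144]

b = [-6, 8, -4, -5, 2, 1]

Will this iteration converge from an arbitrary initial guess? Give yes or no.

Split A = D + L + U, D = diag(132, -17, -114, 138, 114, -144).
Jacobi: T = -D⁻¹(L+U), T[4,3] = -(-2)/(114) = +0.0175; T[4,4] = 0.
  T[0,:] = [+0.0000  -0.0379  -0.0455  -0.0076  +0.0379  -0.0379]
  T[1,:] = [-0.3529  +0.0000  +0.2941  +0.3529  -0.2353  +0.1765]
  T[2,:] = [+0.0351  +0.0526  +0.0000  +0.0263  +0.0088  +0.0439]
  T[3,:] = [-0.0435  -0.0435  +0.0145  +0.0000  -0.0435  -0.0217]
  T[4,:] = [+0.0088  -0.0351  +0.0526  +0.0175  +0.0000  +0.0526]
  T[5,:] = [-0.0417  -0.0278  +0.0417  -0.0417  +0.0139  +0.0000]
|λ(T)| sorted: 0.1700, 0.1132, 0.1132, 0.0670, 0.0477, 0.0105.
spectral radius ρ = 0.1700; 0.1700 < 1, so it converges for any x₀.

yes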